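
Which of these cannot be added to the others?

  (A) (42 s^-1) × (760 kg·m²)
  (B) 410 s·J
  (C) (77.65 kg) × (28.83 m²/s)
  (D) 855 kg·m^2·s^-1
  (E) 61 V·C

(E)

Work out the base dimensions of each:
  (A) [s⁻¹] · [kg·m²] = kg·m²·s⁻¹
  (B) J·s = N·m·s = kg·m²·s⁻¹
  (C) [kg] · [m²·s⁻¹] = kg·m²·s⁻¹
  (D) kg·m²·s⁻¹
  (E) C·V = s·A·J·C⁻¹ = kg·m²·s⁻²
All reduce to kg·m²·s⁻¹ except (E), which is kg·m²·s⁻².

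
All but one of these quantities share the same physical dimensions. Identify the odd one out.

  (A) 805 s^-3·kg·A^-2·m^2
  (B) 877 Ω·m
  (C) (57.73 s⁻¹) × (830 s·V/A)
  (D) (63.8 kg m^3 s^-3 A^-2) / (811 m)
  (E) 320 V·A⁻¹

Reduce each to base SI dimensions:
  (A) kg·m²·s⁻³·A⁻²
  (B) Ω·m = V·A⁻¹·m = kg·m³·s⁻³·A⁻²
  (C) [s⁻¹] · [kg·m²·s⁻²·A⁻²] = kg·m²·s⁻³·A⁻²
  (D) [kg·m³·s⁻³·A⁻²] / [m] = kg·m²·s⁻³·A⁻²
  (E) V·A⁻¹ = J·C⁻¹·A⁻¹ = kg·m²·s⁻³·A⁻²
All reduce to kg·m²·s⁻³·A⁻² except (B), which is kg·m³·s⁻³·A⁻².

(B)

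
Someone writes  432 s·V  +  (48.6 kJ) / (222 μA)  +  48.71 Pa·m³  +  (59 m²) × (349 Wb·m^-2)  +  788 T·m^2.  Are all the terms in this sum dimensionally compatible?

In SI base units:
  432 s·V:  V·s = J·C⁻¹·s = kg·m²·s⁻²·A⁻¹
  (48.6 kJ) / (222 μA):  [kg·m²·s⁻²] / [A] = kg·m²·s⁻²·A⁻¹
  48.71 Pa·m³:  Pa·m³ = N·m⁻²·m³ = kg·m²·s⁻²
  (59 m²) × (349 Wb·m^-2):  [m²] · [kg·s⁻²·A⁻¹] = kg·m²·s⁻²·A⁻¹
  788 T·m^2:  T·m² = Wb·m⁻²·m² = kg·m²·s⁻²·A⁻¹
The terms do not share a single dimension (kg·m²·s⁻² vs kg·m²·s⁻²·A⁻¹).

No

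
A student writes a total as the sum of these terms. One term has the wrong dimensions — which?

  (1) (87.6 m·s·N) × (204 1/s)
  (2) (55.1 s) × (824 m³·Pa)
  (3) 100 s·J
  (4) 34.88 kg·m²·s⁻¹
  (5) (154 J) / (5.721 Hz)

(1)

Reduce each to base SI dimensions:
  (1) [kg·m²·s⁻¹] · [s⁻¹] = kg·m²·s⁻²
  (2) [s] · [kg·m²·s⁻²] = kg·m²·s⁻¹
  (3) J·s = N·m·s = kg·m²·s⁻¹
  (4) kg·m²·s⁻¹
  (5) [kg·m²·s⁻²] / [s⁻¹] = kg·m²·s⁻¹
All reduce to kg·m²·s⁻¹ except (1), which is kg·m²·s⁻².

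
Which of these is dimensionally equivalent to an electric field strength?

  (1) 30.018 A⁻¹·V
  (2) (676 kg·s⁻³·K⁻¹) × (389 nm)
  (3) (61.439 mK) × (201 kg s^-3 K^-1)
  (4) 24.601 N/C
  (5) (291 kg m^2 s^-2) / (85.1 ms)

(4)

Reference: [electric field strength] = kg·m·s⁻³·A⁻¹.
Each option:
  (1) V·A⁻¹ = J·C⁻¹·A⁻¹ = kg·m²·s⁻³·A⁻²
  (2) [kg·s⁻³·K⁻¹] · [m] = kg·m·s⁻³·K⁻¹
  (3) [K] · [kg·s⁻³·K⁻¹] = kg·s⁻³
  (4) N·C⁻¹ = kg·m·s⁻²·(s·A)⁻¹ = kg·m·s⁻³·A⁻¹  ← same
  (5) [kg·m²·s⁻²] / [s] = kg·m²·s⁻³
Only (4) matches kg·m·s⁻³·A⁻¹.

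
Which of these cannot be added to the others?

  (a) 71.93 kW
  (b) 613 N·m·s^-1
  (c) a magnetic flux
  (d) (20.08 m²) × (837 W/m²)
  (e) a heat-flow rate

Reduce each to base SI dimensions:
  (a) W = J·s⁻¹ = kg·m²·s⁻³
  (b) N·m·s⁻¹ = kg·m·s⁻²·m·s⁻¹ = kg·m²·s⁻³
  (c) [magnetic flux] = kg·m²·s⁻²·A⁻¹
  (d) [m²] · [kg·s⁻³] = kg·m²·s⁻³
  (e) [heat-flow rate] = kg·m²·s⁻³
All reduce to kg·m²·s⁻³ except (c), which is kg·m²·s⁻²·A⁻¹.

(c)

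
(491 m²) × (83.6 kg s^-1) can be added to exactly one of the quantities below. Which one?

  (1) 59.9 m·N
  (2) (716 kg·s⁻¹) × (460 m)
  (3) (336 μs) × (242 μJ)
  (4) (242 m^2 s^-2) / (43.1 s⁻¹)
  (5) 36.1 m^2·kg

(3)

Reference: [m²] · [kg·s⁻¹] = kg·m²·s⁻¹.
Each option:
  (1) N·m = kg·m·s⁻²·m = kg·m²·s⁻²
  (2) [kg·s⁻¹] · [m] = kg·m·s⁻¹
  (3) [s] · [kg·m²·s⁻²] = kg·m²·s⁻¹  ← same
  (4) [m²·s⁻²] / [s⁻¹] = m²·s⁻¹
  (5) kg·m²
Only (3) matches kg·m²·s⁻¹.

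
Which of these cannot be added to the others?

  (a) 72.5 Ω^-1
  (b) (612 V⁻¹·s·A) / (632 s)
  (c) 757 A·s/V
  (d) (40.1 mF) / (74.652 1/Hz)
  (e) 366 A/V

(c)

Reduce each to base SI dimensions:
  (a) Ω⁻¹ = (V·A⁻¹)⁻¹ = kg⁻¹·m⁻²·s³·A²
  (b) [kg⁻¹·m⁻²·s⁴·A²] / [s] = kg⁻¹·m⁻²·s³·A²
  (c) A·s·V⁻¹ = A·s·(J·C⁻¹)⁻¹ = kg⁻¹·m⁻²·s⁴·A²
  (d) [kg⁻¹·m⁻²·s⁴·A²] / [s] = kg⁻¹·m⁻²·s³·A²
  (e) A·V⁻¹ = A·(J·C⁻¹)⁻¹ = kg⁻¹·m⁻²·s³·A²
All reduce to kg⁻¹·m⁻²·s³·A² except (c), which is kg⁻¹·m⁻²·s⁴·A².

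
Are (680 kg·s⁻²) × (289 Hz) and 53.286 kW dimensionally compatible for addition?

No

Reduce each to base SI dimensions:
  (680 kg·s⁻²) × (289 Hz):  [kg·s⁻²] · [s⁻¹] = kg·s⁻³
  53.286 kW:  W = J·s⁻¹ = kg·m²·s⁻³
kg·s⁻³ ≠ kg·m²·s⁻³, so they cannot be added.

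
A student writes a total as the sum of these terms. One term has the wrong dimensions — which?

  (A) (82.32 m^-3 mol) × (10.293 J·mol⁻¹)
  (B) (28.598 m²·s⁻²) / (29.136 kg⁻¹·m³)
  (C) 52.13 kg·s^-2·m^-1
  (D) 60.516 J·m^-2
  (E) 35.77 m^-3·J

(D)

Expand each in SI base units:
  (A) [m⁻³·mol] · [kg·m²·s⁻²·mol⁻¹] = kg·m⁻¹·s⁻²
  (B) [m²·s⁻²] / [kg⁻¹·m³] = kg·m⁻¹·s⁻²
  (C) kg·m⁻¹·s⁻²
  (D) J·m⁻² = N·m·m⁻² = kg·s⁻²
  (E) J·m⁻³ = N·m·m⁻³ = kg·m⁻¹·s⁻²
All reduce to kg·m⁻¹·s⁻² except (D), which is kg·s⁻².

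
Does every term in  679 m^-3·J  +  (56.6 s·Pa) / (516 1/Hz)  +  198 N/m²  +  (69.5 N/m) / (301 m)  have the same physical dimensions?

Yes

Work out the base dimensions of each:
  679 m^-3·J:  J·m⁻³ = N·m·m⁻³ = kg·m⁻¹·s⁻²
  (56.6 s·Pa) / (516 1/Hz):  [kg·m⁻¹·s⁻¹] / [s] = kg·m⁻¹·s⁻²
  198 N/m²:  N·m⁻² = kg·m·s⁻²·m⁻² = kg·m⁻¹·s⁻²
  (69.5 N/m) / (301 m):  [kg·s⁻²] / [m] = kg·m⁻¹·s⁻²
Every term reduces to kg·m⁻¹·s⁻².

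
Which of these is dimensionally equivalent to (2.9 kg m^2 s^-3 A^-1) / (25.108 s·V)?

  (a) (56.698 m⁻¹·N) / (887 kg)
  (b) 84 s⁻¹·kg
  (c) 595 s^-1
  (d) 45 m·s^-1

Reference: [kg·m²·s⁻³·A⁻¹] / [kg·m²·s⁻²·A⁻¹] = s⁻¹.
Each option:
  (a) [kg·s⁻²] / [kg] = s⁻²
  (b) kg·s⁻¹
  (c) s⁻¹  ← same
  (d) m·s⁻¹
Only (c) matches s⁻¹.

(c)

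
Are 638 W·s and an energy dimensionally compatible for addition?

Yes

Work out the base dimensions of each:
  638 W·s:  W·s = J·s⁻¹·s = kg·m²·s⁻²
  an energy:  [energy] = kg·m²·s⁻²
Both are kg·m²·s⁻², so they have the same dimensions and can be added.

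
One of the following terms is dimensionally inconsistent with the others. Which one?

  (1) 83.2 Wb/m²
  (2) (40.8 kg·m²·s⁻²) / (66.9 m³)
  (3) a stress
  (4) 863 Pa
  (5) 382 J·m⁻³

(1)

In SI base units:
  (1) Wb·m⁻² = V·s·m⁻² = kg·s⁻²·A⁻¹
  (2) [kg·m²·s⁻²] / [m³] = kg·m⁻¹·s⁻²
  (3) [stress] = kg·m⁻¹·s⁻²
  (4) Pa = N·m⁻² = kg·m⁻¹·s⁻²
  (5) J·m⁻³ = N·m·m⁻³ = kg·m⁻¹·s⁻²
All reduce to kg·m⁻¹·s⁻² except (1), which is kg·s⁻²·A⁻¹.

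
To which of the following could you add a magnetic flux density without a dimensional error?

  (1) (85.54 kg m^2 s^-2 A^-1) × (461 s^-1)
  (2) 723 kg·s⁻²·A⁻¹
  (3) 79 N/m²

(2)

Reference: [magnetic flux density] = kg·s⁻²·A⁻¹.
Each option:
  (1) [kg·m²·s⁻²·A⁻¹] · [s⁻¹] = kg·m²·s⁻³·A⁻¹
  (2) kg·s⁻²·A⁻¹  ← same
  (3) N·m⁻² = kg·m·s⁻²·m⁻² = kg·m⁻¹·s⁻²
Only (2) matches kg·s⁻²·A⁻¹.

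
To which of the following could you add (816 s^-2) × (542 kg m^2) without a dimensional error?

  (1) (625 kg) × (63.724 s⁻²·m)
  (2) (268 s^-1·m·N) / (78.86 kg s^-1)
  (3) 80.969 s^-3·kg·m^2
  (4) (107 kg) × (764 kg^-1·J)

Reference: [s⁻²] · [kg·m²] = kg·m²·s⁻².
Each option:
  (1) [kg] · [m·s⁻²] = kg·m·s⁻²
  (2) [kg·m²·s⁻³] / [kg·s⁻¹] = m²·s⁻²
  (3) kg·m²·s⁻³
  (4) [kg] · [m²·s⁻²] = kg·m²·s⁻²  ← same
Only (4) matches kg·m²·s⁻².

(4)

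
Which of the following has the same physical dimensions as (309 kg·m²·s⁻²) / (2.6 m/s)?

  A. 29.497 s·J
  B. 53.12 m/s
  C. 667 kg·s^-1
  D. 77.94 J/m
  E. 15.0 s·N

Reference: [kg·m²·s⁻²] / [m·s⁻¹] = kg·m·s⁻¹.
Each option:
  A. J·s = N·m·s = kg·m²·s⁻¹
  B. m·s⁻¹
  C. kg·s⁻¹
  D. J·m⁻¹ = N·m·m⁻¹ = kg·m·s⁻²
  E. N·s = kg·m·s⁻²·s = kg·m·s⁻¹  ← same
Only E. matches kg·m·s⁻¹.

E.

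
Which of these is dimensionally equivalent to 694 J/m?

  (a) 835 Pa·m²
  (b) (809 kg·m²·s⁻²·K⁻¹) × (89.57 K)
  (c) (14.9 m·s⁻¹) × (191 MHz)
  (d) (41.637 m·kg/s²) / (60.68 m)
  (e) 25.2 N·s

Reference: J·m⁻¹ = N·m·m⁻¹ = kg·m·s⁻².
Each option:
  (a) Pa·m² = N·m⁻²·m² = kg·m·s⁻²  ← same
  (b) [kg·m²·s⁻²·K⁻¹] · [K] = kg·m²·s⁻²
  (c) [m·s⁻¹] · [s⁻¹] = m·s⁻²
  (d) [kg·m·s⁻²] / [m] = kg·s⁻²
  (e) N·s = kg·m·s⁻²·s = kg·m·s⁻¹
Only (a) matches kg·m·s⁻².

(a)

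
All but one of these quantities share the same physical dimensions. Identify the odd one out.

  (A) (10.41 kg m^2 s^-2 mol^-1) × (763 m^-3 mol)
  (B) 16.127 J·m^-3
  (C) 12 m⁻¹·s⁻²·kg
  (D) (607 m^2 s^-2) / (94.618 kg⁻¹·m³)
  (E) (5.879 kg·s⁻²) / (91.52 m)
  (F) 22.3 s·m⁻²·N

Work out the base dimensions of each:
  (A) [kg·m²·s⁻²·mol⁻¹] · [m⁻³·mol] = kg·m⁻¹·s⁻²
  (B) J·m⁻³ = N·m·m⁻³ = kg·m⁻¹·s⁻²
  (C) kg·m⁻¹·s⁻²
  (D) [m²·s⁻²] / [kg⁻¹·m³] = kg·m⁻¹·s⁻²
  (E) [kg·s⁻²] / [m] = kg·m⁻¹·s⁻²
  (F) N·s·m⁻² = kg·m·s⁻²·s·m⁻² = kg·m⁻¹·s⁻¹
All reduce to kg·m⁻¹·s⁻² except (F), which is kg·m⁻¹·s⁻¹.

(F)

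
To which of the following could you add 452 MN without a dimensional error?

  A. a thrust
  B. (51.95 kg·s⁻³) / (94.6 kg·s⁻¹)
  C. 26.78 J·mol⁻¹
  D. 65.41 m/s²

A.

Reference: N = kg·m·s⁻².
Each option:
  A. [thrust] = kg·m·s⁻²  ← same
  B. [kg·s⁻³] / [kg·s⁻¹] = s⁻²
  C. J·mol⁻¹ = N·m·mol⁻¹ = kg·m²·s⁻²·mol⁻¹
  D. m·s⁻²
Only A. matches kg·m·s⁻².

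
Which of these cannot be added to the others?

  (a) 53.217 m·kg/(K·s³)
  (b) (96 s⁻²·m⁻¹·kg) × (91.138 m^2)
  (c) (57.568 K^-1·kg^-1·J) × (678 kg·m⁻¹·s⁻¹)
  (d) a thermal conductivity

(b)

Dimensions:
  (a) kg·m·s⁻³·K⁻¹
  (b) [kg·m⁻¹·s⁻²] · [m²] = kg·m·s⁻²
  (c) [m²·s⁻²·K⁻¹] · [kg·m⁻¹·s⁻¹] = kg·m·s⁻³·K⁻¹
  (d) [thermal conductivity] = kg·m·s⁻³·K⁻¹
All reduce to kg·m·s⁻³·K⁻¹ except (b), which is kg·m·s⁻².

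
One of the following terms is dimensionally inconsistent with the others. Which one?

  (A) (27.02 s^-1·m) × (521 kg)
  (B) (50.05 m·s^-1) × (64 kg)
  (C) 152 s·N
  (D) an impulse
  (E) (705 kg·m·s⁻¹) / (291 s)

Dimensions:
  (A) [m·s⁻¹] · [kg] = kg·m·s⁻¹
  (B) [m·s⁻¹] · [kg] = kg·m·s⁻¹
  (C) N·s = kg·m·s⁻²·s = kg·m·s⁻¹
  (D) [impulse] = kg·m·s⁻¹
  (E) [kg·m·s⁻¹] / [s] = kg·m·s⁻²
All reduce to kg·m·s⁻¹ except (E), which is kg·m·s⁻².

(E)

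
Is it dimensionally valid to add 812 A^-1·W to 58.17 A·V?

Dimensions:
  812 A^-1·W:  W·A⁻¹ = J·s⁻¹·A⁻¹ = kg·m²·s⁻³·A⁻¹
  58.17 A·V:  V·A = J·C⁻¹·A = kg·m²·s⁻³
kg·m²·s⁻³·A⁻¹ ≠ kg·m²·s⁻³, so they cannot be added.

No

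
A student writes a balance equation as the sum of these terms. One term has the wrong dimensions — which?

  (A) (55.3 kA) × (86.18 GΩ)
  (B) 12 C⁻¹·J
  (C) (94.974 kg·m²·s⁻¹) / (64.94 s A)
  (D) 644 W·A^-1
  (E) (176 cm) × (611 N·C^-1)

(C)

Work out the base dimensions of each:
  (A) [A] · [kg·m²·s⁻³·A⁻²] = kg·m²·s⁻³·A⁻¹
  (B) J·C⁻¹ = N·m·(s·A)⁻¹ = kg·m²·s⁻³·A⁻¹
  (C) [kg·m²·s⁻¹] / [s·A] = kg·m²·s⁻²·A⁻¹
  (D) W·A⁻¹ = J·s⁻¹·A⁻¹ = kg·m²·s⁻³·A⁻¹
  (E) [m] · [kg·m·s⁻³·A⁻¹] = kg·m²·s⁻³·A⁻¹
All reduce to kg·m²·s⁻³·A⁻¹ except (C), which is kg·m²·s⁻²·A⁻¹.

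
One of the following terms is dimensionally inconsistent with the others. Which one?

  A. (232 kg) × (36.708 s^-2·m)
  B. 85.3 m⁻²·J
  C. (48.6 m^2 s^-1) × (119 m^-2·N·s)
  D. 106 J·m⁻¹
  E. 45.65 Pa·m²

Expand each in SI base units:
  A. [kg] · [m·s⁻²] = kg·m·s⁻²
  B. J·m⁻² = N·m·m⁻² = kg·s⁻²
  C. [m²·s⁻¹] · [kg·m⁻¹·s⁻¹] = kg·m·s⁻²
  D. J·m⁻¹ = N·m·m⁻¹ = kg·m·s⁻²
  E. Pa·m² = N·m⁻²·m² = kg·m·s⁻²
All reduce to kg·m·s⁻² except B., which is kg·s⁻².

B.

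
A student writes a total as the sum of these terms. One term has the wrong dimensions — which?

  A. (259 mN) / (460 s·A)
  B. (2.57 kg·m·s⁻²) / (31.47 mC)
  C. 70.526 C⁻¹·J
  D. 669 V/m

C.

Work out the base dimensions of each:
  A. [kg·m·s⁻²] / [s·A] = kg·m·s⁻³·A⁻¹
  B. [kg·m·s⁻²] / [s·A] = kg·m·s⁻³·A⁻¹
  C. J·C⁻¹ = N·m·(s·A)⁻¹ = kg·m²·s⁻³·A⁻¹
  D. V·m⁻¹ = J·C⁻¹·m⁻¹ = kg·m·s⁻³·A⁻¹
All reduce to kg·m·s⁻³·A⁻¹ except C., which is kg·m²·s⁻³·A⁻¹.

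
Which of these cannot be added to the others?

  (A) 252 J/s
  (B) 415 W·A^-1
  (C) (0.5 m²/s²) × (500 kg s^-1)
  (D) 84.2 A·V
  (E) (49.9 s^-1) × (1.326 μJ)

Reduce each to base SI dimensions:
  (A) J·s⁻¹ = N·m·s⁻¹ = kg·m²·s⁻³
  (B) W·A⁻¹ = J·s⁻¹·A⁻¹ = kg·m²·s⁻³·A⁻¹
  (C) [m²·s⁻²] · [kg·s⁻¹] = kg·m²·s⁻³
  (D) V·A = J·C⁻¹·A = kg·m²·s⁻³
  (E) [s⁻¹] · [kg·m²·s⁻²] = kg·m²·s⁻³
All reduce to kg·m²·s⁻³ except (B), which is kg·m²·s⁻³·A⁻¹.

(B)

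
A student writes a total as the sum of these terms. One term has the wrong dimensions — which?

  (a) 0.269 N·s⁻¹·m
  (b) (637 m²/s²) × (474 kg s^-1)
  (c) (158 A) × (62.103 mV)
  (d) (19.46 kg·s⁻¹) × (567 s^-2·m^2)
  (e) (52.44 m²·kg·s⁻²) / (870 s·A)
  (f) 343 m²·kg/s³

(e)

In SI base units:
  (a) N·m·s⁻¹ = kg·m·s⁻²·m·s⁻¹ = kg·m²·s⁻³
  (b) [m²·s⁻²] · [kg·s⁻¹] = kg·m²·s⁻³
  (c) [A] · [kg·m²·s⁻³·A⁻¹] = kg·m²·s⁻³
  (d) [kg·s⁻¹] · [m²·s⁻²] = kg·m²·s⁻³
  (e) [kg·m²·s⁻²] / [s·A] = kg·m²·s⁻³·A⁻¹
  (f) kg·m²·s⁻³
All reduce to kg·m²·s⁻³ except (e), which is kg·m²·s⁻³·A⁻¹.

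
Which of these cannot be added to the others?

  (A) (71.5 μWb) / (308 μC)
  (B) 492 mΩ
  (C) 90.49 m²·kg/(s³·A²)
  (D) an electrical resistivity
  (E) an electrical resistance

Dimensions:
  (A) [kg·m²·s⁻²·A⁻¹] / [s·A] = kg·m²·s⁻³·A⁻²
  (B) Ω = V·A⁻¹ = kg·m²·s⁻³·A⁻²
  (C) kg·m²·s⁻³·A⁻²
  (D) [electrical resistivity] = kg·m³·s⁻³·A⁻²
  (E) [electrical resistance] = kg·m²·s⁻³·A⁻²
All reduce to kg·m²·s⁻³·A⁻² except (D), which is kg·m³·s⁻³·A⁻².

(D)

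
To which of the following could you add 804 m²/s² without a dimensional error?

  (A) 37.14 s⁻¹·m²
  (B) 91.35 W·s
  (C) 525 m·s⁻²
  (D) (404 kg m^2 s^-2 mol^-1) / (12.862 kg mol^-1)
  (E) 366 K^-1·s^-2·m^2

Reference: m²·s⁻².
Each option:
  (A) m²·s⁻¹
  (B) W·s = J·s⁻¹·s = kg·m²·s⁻²
  (C) m·s⁻²
  (D) [kg·m²·s⁻²·mol⁻¹] / [kg·mol⁻¹] = m²·s⁻²  ← same
  (E) m²·s⁻²·K⁻¹
Only (D) matches m²·s⁻².

(D)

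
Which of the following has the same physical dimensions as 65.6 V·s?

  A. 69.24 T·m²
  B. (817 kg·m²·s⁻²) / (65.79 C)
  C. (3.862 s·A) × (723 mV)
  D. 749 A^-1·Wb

Reference: V·s = J·C⁻¹·s = kg·m²·s⁻²·A⁻¹.
Each option:
  A. T·m² = Wb·m⁻²·m² = kg·m²·s⁻²·A⁻¹  ← same
  B. [kg·m²·s⁻²] / [s·A] = kg·m²·s⁻³·A⁻¹
  C. [s·A] · [kg·m²·s⁻³·A⁻¹] = kg·m²·s⁻²
  D. Wb·A⁻¹ = V·s·A⁻¹ = kg·m²·s⁻²·A⁻²
Only A. matches kg·m²·s⁻²·A⁻¹.

A.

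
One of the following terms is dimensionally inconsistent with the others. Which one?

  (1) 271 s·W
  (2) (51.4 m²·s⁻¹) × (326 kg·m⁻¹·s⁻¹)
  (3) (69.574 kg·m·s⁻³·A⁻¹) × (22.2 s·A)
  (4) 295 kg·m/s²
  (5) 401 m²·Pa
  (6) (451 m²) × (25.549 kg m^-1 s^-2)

Dimensions:
  (1) W·s = J·s⁻¹·s = kg·m²·s⁻²
  (2) [m²·s⁻¹] · [kg·m⁻¹·s⁻¹] = kg·m·s⁻²
  (3) [kg·m·s⁻³·A⁻¹] · [s·A] = kg·m·s⁻²
  (4) kg·m·s⁻²
  (5) Pa·m² = N·m⁻²·m² = kg·m·s⁻²
  (6) [m²] · [kg·m⁻¹·s⁻²] = kg·m·s⁻²
All reduce to kg·m·s⁻² except (1), which is kg·m²·s⁻².

(1)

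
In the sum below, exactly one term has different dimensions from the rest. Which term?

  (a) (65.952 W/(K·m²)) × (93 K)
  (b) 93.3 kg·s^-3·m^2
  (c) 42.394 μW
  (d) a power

Reduce each to base SI dimensions:
  (a) [kg·s⁻³·K⁻¹] · [K] = kg·s⁻³
  (b) kg·m²·s⁻³
  (c) W = J·s⁻¹ = kg·m²·s⁻³
  (d) [power] = kg·m²·s⁻³
All reduce to kg·m²·s⁻³ except (a), which is kg·s⁻³.

(a)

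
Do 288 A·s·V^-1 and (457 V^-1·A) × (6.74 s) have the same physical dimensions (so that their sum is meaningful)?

Yes

Expand each in SI base units:
  288 A·s·V^-1:  A·s·V⁻¹ = A·s·(J·C⁻¹)⁻¹ = kg⁻¹·m⁻²·s⁴·A²
  (457 V^-1·A) × (6.74 s):  [kg⁻¹·m⁻²·s³·A²] · [s] = kg⁻¹·m⁻²·s⁴·A²
Both are kg⁻¹·m⁻²·s⁴·A², so they have the same dimensions and can be added.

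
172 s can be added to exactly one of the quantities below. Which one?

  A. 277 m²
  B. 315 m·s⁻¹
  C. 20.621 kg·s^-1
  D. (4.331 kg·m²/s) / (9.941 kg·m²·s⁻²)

D.

Reference: s.
Each option:
  A. m²
  B. m·s⁻¹
  C. kg·s⁻¹
  D. [kg·m²·s⁻¹] / [kg·m²·s⁻²] = s  ← same
Only D. matches s.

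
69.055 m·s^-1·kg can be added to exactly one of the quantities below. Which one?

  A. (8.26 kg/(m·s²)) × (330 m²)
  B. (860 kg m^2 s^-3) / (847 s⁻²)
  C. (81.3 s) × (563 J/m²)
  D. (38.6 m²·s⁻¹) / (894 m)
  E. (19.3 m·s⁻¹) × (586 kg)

E.

Reference: kg·m·s⁻¹.
Each option:
  A. [kg·m⁻¹·s⁻²] · [m²] = kg·m·s⁻²
  B. [kg·m²·s⁻³] / [s⁻²] = kg·m²·s⁻¹
  C. [s] · [kg·s⁻²] = kg·s⁻¹
  D. [m²·s⁻¹] / [m] = m·s⁻¹
  E. [m·s⁻¹] · [kg] = kg·m·s⁻¹  ← same
Only E. matches kg·m·s⁻¹.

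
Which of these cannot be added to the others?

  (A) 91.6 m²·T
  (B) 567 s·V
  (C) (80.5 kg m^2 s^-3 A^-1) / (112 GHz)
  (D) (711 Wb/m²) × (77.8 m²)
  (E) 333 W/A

(E)

In SI base units:
  (A) T·m² = Wb·m⁻²·m² = kg·m²·s⁻²·A⁻¹
  (B) V·s = J·C⁻¹·s = kg·m²·s⁻²·A⁻¹
  (C) [kg·m²·s⁻³·A⁻¹] / [s⁻¹] = kg·m²·s⁻²·A⁻¹
  (D) [kg·s⁻²·A⁻¹] · [m²] = kg·m²·s⁻²·A⁻¹
  (E) W·A⁻¹ = J·s⁻¹·A⁻¹ = kg·m²·s⁻³·A⁻¹
All reduce to kg·m²·s⁻²·A⁻¹ except (E), which is kg·m²·s⁻³·A⁻¹.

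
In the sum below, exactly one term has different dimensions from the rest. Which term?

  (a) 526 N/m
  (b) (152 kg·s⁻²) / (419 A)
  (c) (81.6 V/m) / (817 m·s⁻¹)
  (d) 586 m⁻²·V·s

(a)

Dimensions:
  (a) N·m⁻¹ = kg·m·s⁻²·m⁻¹ = kg·s⁻²
  (b) [kg·s⁻²] / [A] = kg·s⁻²·A⁻¹
  (c) [kg·m·s⁻³·A⁻¹] / [m·s⁻¹] = kg·s⁻²·A⁻¹
  (d) V·s·m⁻² = J·C⁻¹·s·m⁻² = kg·s⁻²·A⁻¹
All reduce to kg·s⁻²·A⁻¹ except (a), which is kg·s⁻².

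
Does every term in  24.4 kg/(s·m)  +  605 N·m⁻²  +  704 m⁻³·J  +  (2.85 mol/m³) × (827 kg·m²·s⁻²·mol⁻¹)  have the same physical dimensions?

Reduce each to base SI dimensions:
  24.4 kg/(s·m):  kg·m⁻¹·s⁻¹
  605 N·m⁻²:  N·m⁻² = kg·m·s⁻²·m⁻² = kg·m⁻¹·s⁻²
  704 m⁻³·J:  J·m⁻³ = N·m·m⁻³ = kg·m⁻¹·s⁻²
  (2.85 mol/m³) × (827 kg·m²·s⁻²·mol⁻¹):  [m⁻³·mol] · [kg·m²·s⁻²·mol⁻¹] = kg·m⁻¹·s⁻²
The terms do not share a single dimension (kg·m⁻¹·s⁻² vs kg·m⁻¹·s⁻¹).

No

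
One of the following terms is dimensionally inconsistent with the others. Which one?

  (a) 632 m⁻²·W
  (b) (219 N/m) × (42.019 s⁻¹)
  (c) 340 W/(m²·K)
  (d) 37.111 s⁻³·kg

(c)

Expand each in SI base units:
  (a) W·m⁻² = J·s⁻¹·m⁻² = kg·s⁻³
  (b) [kg·s⁻²] · [s⁻¹] = kg·s⁻³
  (c) W·m⁻²·K⁻¹ = J·s⁻¹·m⁻²·K⁻¹ = kg·s⁻³·K⁻¹
  (d) kg·s⁻³
All reduce to kg·s⁻³ except (c), which is kg·s⁻³·K⁻¹.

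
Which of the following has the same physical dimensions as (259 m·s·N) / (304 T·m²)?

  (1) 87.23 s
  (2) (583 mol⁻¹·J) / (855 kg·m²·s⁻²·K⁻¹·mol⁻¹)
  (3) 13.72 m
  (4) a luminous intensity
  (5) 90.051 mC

(5)

Reference: [kg·m²·s⁻¹] / [kg·m²·s⁻²·A⁻¹] = s·A.
Each option:
  (1) s
  (2) [kg·m²·s⁻²·mol⁻¹] / [kg·m²·s⁻²·K⁻¹·mol⁻¹] = K
  (3) m
  (4) [luminous intensity] = cd
  (5) C = s·A  ← same
Only (5) matches s·A.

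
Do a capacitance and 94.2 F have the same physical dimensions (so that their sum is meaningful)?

Expand each in SI base units:
  a capacitance:  [capacitance] = kg⁻¹·m⁻²·s⁴·A²
  94.2 F:  F = C·V⁻¹ = kg⁻¹·m⁻²·s⁴·A²
Both are kg⁻¹·m⁻²·s⁴·A², so they have the same dimensions and can be added.

Yes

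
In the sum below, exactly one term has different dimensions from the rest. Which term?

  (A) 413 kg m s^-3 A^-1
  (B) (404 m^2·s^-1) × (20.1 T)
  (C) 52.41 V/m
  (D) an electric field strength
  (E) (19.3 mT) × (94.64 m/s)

(B)

Expand each in SI base units:
  (A) kg·m·s⁻³·A⁻¹
  (B) [m²·s⁻¹] · [kg·s⁻²·A⁻¹] = kg·m²·s⁻³·A⁻¹
  (C) V·m⁻¹ = J·C⁻¹·m⁻¹ = kg·m·s⁻³·A⁻¹
  (D) [electric field strength] = kg·m·s⁻³·A⁻¹
  (E) [kg·s⁻²·A⁻¹] · [m·s⁻¹] = kg·m·s⁻³·A⁻¹
All reduce to kg·m·s⁻³·A⁻¹ except (B), which is kg·m²·s⁻³·A⁻¹.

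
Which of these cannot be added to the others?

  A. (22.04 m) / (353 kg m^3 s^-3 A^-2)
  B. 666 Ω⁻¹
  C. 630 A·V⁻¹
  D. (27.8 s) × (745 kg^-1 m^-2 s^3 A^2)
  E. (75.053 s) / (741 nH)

D.

In SI base units:
  A. [m] / [kg·m³·s⁻³·A⁻²] = kg⁻¹·m⁻²·s³·A²
  B. Ω⁻¹ = (V·A⁻¹)⁻¹ = kg⁻¹·m⁻²·s³·A²
  C. A·V⁻¹ = A·(J·C⁻¹)⁻¹ = kg⁻¹·m⁻²·s³·A²
  D. [s] · [kg⁻¹·m⁻²·s³·A²] = kg⁻¹·m⁻²·s⁴·A²
  E. [s] / [kg·m²·s⁻²·A⁻²] = kg⁻¹·m⁻²·s³·A²
All reduce to kg⁻¹·m⁻²·s³·A² except D., which is kg⁻¹·m⁻²·s⁴·A².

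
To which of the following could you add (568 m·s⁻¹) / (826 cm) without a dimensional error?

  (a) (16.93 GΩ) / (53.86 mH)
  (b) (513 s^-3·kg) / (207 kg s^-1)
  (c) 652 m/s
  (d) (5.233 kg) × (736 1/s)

Reference: [m·s⁻¹] / [m] = s⁻¹.
Each option:
  (a) [kg·m²·s⁻³·A⁻²] / [kg·m²·s⁻²·A⁻²] = s⁻¹  ← same
  (b) [kg·s⁻³] / [kg·s⁻¹] = s⁻²
  (c) m·s⁻¹
  (d) [kg] · [s⁻¹] = kg·s⁻¹
Only (a) matches s⁻¹.

(a)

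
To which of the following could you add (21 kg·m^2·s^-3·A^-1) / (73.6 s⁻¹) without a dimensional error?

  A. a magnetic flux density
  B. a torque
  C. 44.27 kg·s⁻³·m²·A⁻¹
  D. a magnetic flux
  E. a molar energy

D.

Reference: [kg·m²·s⁻³·A⁻¹] / [s⁻¹] = kg·m²·s⁻²·A⁻¹.
Each option:
  A. [magnetic flux density] = kg·s⁻²·A⁻¹
  B. [torque] = kg·m²·s⁻²
  C. kg·m²·s⁻³·A⁻¹
  D. [magnetic flux] = kg·m²·s⁻²·A⁻¹  ← same
  E. [molar energy] = kg·m²·s⁻²·mol⁻¹
Only D. matches kg·m²·s⁻²·A⁻¹.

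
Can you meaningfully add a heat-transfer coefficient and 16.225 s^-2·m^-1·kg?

Reduce each to base SI dimensions:
  a heat-transfer coefficient:  [heat-transfer coefficient] = kg·s⁻³·K⁻¹
  16.225 s^-2·m^-1·kg:  kg·m⁻¹·s⁻²
kg·s⁻³·K⁻¹ ≠ kg·m⁻¹·s⁻², so they cannot be added.

No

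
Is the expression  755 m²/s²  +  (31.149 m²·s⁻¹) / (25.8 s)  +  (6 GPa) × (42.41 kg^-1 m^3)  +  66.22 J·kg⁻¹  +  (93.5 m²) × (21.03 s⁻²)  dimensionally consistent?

Yes

Expand each in SI base units:
  755 m²/s²:  m²·s⁻²
  (31.149 m²·s⁻¹) / (25.8 s):  [m²·s⁻¹] / [s] = m²·s⁻²
  (6 GPa) × (42.41 kg^-1 m^3):  [kg·m⁻¹·s⁻²] · [kg⁻¹·m³] = m²·s⁻²
  66.22 J·kg⁻¹:  J·kg⁻¹ = N·m·kg⁻¹ = m²·s⁻²
  (93.5 m²) × (21.03 s⁻²):  [m²] · [s⁻²] = m²·s⁻²
Every term reduces to m²·s⁻².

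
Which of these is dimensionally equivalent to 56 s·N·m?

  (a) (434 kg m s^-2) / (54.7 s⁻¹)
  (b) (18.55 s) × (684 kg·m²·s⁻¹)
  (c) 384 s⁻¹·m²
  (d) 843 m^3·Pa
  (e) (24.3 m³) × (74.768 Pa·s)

Reference: N·m·s = kg·m·s⁻²·m·s = kg·m²·s⁻¹.
Each option:
  (a) [kg·m·s⁻²] / [s⁻¹] = kg·m·s⁻¹
  (b) [s] · [kg·m²·s⁻¹] = kg·m²
  (c) m²·s⁻¹
  (d) Pa·m³ = N·m⁻²·m³ = kg·m²·s⁻²
  (e) [m³] · [kg·m⁻¹·s⁻¹] = kg·m²·s⁻¹  ← same
Only (e) matches kg·m²·s⁻¹.

(e)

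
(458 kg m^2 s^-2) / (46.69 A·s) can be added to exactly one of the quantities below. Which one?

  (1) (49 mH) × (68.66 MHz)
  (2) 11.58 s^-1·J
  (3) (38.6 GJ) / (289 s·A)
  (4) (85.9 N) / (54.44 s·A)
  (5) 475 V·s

(3)

Reference: [kg·m²·s⁻²] / [s·A] = kg·m²·s⁻³·A⁻¹.
Each option:
  (1) [kg·m²·s⁻²·A⁻²] · [s⁻¹] = kg·m²·s⁻³·A⁻²
  (2) J·s⁻¹ = N·m·s⁻¹ = kg·m²·s⁻³
  (3) [kg·m²·s⁻²] / [s·A] = kg·m²·s⁻³·A⁻¹  ← same
  (4) [kg·m·s⁻²] / [s·A] = kg·m·s⁻³·A⁻¹
  (5) V·s = J·C⁻¹·s = kg·m²·s⁻²·A⁻¹
Only (3) matches kg·m²·s⁻³·A⁻¹.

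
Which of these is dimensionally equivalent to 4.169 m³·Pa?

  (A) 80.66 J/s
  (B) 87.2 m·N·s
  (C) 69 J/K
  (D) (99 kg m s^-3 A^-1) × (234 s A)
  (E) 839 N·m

(E)

Reference: Pa·m³ = N·m⁻²·m³ = kg·m²·s⁻².
Each option:
  (A) J·s⁻¹ = N·m·s⁻¹ = kg·m²·s⁻³
  (B) N·m·s = kg·m·s⁻²·m·s = kg·m²·s⁻¹
  (C) J·K⁻¹ = N·m·K⁻¹ = kg·m²·s⁻²·K⁻¹
  (D) [kg·m·s⁻³·A⁻¹] · [s·A] = kg·m·s⁻²
  (E) N·m = kg·m·s⁻²·m = kg·m²·s⁻²  ← same
Only (E) matches kg·m²·s⁻².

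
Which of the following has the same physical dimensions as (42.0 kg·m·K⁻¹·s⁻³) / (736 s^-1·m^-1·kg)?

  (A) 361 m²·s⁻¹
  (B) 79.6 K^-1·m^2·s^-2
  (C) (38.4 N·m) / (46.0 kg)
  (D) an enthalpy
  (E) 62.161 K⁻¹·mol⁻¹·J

(B)

Reference: [kg·m·s⁻³·K⁻¹] / [kg·m⁻¹·s⁻¹] = m²·s⁻²·K⁻¹.
Each option:
  (A) m²·s⁻¹
  (B) m²·s⁻²·K⁻¹  ← same
  (C) [kg·m²·s⁻²] / [kg] = m²·s⁻²
  (D) [enthalpy] = kg·m²·s⁻²
  (E) J·mol⁻¹·K⁻¹ = N·m·mol⁻¹·K⁻¹ = kg·m²·s⁻²·K⁻¹·mol⁻¹
Only (B) matches m²·s⁻²·K⁻¹.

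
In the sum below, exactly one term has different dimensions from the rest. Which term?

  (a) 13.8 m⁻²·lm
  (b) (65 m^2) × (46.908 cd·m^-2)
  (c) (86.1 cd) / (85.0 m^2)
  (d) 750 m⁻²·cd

(b)

Dimensions:
  (a) lm·m⁻² = cd·m⁻² = m⁻²·cd
  (b) [m²] · [m⁻²·cd] = cd
  (c) [cd] / [m²] = m⁻²·cd
  (d) cd·m⁻² = m⁻²·cd
All reduce to m⁻²·cd except (b), which is cd.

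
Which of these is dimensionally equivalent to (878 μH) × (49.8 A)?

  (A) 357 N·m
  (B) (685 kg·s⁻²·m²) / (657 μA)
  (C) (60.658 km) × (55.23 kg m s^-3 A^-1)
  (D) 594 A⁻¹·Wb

(B)

Reference: [kg·m²·s⁻²·A⁻²] · [A] = kg·m²·s⁻²·A⁻¹.
Each option:
  (A) N·m = kg·m·s⁻²·m = kg·m²·s⁻²
  (B) [kg·m²·s⁻²] / [A] = kg·m²·s⁻²·A⁻¹  ← same
  (C) [m] · [kg·m·s⁻³·A⁻¹] = kg·m²·s⁻³·A⁻¹
  (D) Wb·A⁻¹ = V·s·A⁻¹ = kg·m²·s⁻²·A⁻²
Only (B) matches kg·m²·s⁻²·A⁻¹.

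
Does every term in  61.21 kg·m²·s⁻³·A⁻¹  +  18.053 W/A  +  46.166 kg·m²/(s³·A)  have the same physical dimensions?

Expand each in SI base units:
  61.21 kg·m²·s⁻³·A⁻¹:  kg·m²·s⁻³·A⁻¹
  18.053 W/A:  W·A⁻¹ = J·s⁻¹·A⁻¹ = kg·m²·s⁻³·A⁻¹
  46.166 kg·m²/(s³·A):  kg·m²·s⁻³·A⁻¹
Every term reduces to kg·m²·s⁻³·A⁻¹.

Yes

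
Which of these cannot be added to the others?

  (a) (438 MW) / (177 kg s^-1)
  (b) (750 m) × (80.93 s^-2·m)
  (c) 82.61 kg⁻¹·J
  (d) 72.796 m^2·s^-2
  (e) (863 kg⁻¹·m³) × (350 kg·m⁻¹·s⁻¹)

(e)

Work out the base dimensions of each:
  (a) [kg·m²·s⁻³] / [kg·s⁻¹] = m²·s⁻²
  (b) [m] · [m·s⁻²] = m²·s⁻²
  (c) J·kg⁻¹ = N·m·kg⁻¹ = m²·s⁻²
  (d) m²·s⁻²
  (e) [kg⁻¹·m³] · [kg·m⁻¹·s⁻¹] = m²·s⁻¹
All reduce to m²·s⁻² except (e), which is m²·s⁻¹.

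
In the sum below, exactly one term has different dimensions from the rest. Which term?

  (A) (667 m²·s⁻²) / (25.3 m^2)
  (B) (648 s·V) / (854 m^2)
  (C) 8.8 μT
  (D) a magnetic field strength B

In SI base units:
  (A) [m²·s⁻²] / [m²] = s⁻²
  (B) [kg·m²·s⁻²·A⁻¹] / [m²] = kg·s⁻²·A⁻¹
  (C) T = Wb·m⁻² = kg·s⁻²·A⁻¹
  (D) [magnetic field strength B] = kg·s⁻²·A⁻¹
All reduce to kg·s⁻²·A⁻¹ except (A), which is s⁻².

(A)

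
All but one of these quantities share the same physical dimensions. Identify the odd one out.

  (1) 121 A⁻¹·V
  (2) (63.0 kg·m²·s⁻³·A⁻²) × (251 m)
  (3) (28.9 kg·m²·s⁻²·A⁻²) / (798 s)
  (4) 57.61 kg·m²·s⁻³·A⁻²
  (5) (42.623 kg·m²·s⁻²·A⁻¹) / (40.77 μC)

(2)

Work out the base dimensions of each:
  (1) V·A⁻¹ = J·C⁻¹·A⁻¹ = kg·m²·s⁻³·A⁻²
  (2) [kg·m²·s⁻³·A⁻²] · [m] = kg·m³·s⁻³·A⁻²
  (3) [kg·m²·s⁻²·A⁻²] / [s] = kg·m²·s⁻³·A⁻²
  (4) kg·m²·s⁻³·A⁻²
  (5) [kg·m²·s⁻²·A⁻¹] / [s·A] = kg·m²·s⁻³·A⁻²
All reduce to kg·m²·s⁻³·A⁻² except (2), which is kg·m³·s⁻³·A⁻².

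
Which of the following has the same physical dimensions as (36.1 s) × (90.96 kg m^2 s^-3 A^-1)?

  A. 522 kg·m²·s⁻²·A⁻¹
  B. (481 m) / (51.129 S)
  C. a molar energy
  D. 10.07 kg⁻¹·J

Reference: [s] · [kg·m²·s⁻³·A⁻¹] = kg·m²·s⁻²·A⁻¹.
Each option:
  A. kg·m²·s⁻²·A⁻¹  ← same
  B. [m] / [kg⁻¹·m⁻²·s³·A²] = kg·m³·s⁻³·A⁻²
  C. [molar energy] = kg·m²·s⁻²·mol⁻¹
  D. J·kg⁻¹ = N·m·kg⁻¹ = m²·s⁻²
Only A. matches kg·m²·s⁻²·A⁻¹.

A.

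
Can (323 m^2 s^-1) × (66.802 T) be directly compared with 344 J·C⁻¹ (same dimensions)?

Expand each in SI base units:
  (323 m^2 s^-1) × (66.802 T):  [m²·s⁻¹] · [kg·s⁻²·A⁻¹] = kg·m²·s⁻³·A⁻¹
  344 J·C⁻¹:  J·C⁻¹ = N·m·(s·A)⁻¹ = kg·m²·s⁻³·A⁻¹
Both are kg·m²·s⁻³·A⁻¹, so they have the same dimensions and can be added.

Yes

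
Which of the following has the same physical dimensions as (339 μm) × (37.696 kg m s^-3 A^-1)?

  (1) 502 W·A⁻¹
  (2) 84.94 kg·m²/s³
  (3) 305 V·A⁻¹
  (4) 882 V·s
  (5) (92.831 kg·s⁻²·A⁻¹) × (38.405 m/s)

(1)

Reference: [m] · [kg·m·s⁻³·A⁻¹] = kg·m²·s⁻³·A⁻¹.
Each option:
  (1) W·A⁻¹ = J·s⁻¹·A⁻¹ = kg·m²·s⁻³·A⁻¹  ← same
  (2) kg·m²·s⁻³
  (3) V·A⁻¹ = J·C⁻¹·A⁻¹ = kg·m²·s⁻³·A⁻²
  (4) V·s = J·C⁻¹·s = kg·m²·s⁻²·A⁻¹
  (5) [kg·s⁻²·A⁻¹] · [m·s⁻¹] = kg·m·s⁻³·A⁻¹
Only (1) matches kg·m²·s⁻³·A⁻¹.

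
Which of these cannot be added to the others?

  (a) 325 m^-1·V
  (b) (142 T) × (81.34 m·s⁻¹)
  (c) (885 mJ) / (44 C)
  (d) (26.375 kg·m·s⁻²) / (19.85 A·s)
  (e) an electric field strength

(c)

Work out the base dimensions of each:
  (a) V·m⁻¹ = J·C⁻¹·m⁻¹ = kg·m·s⁻³·A⁻¹
  (b) [kg·s⁻²·A⁻¹] · [m·s⁻¹] = kg·m·s⁻³·A⁻¹
  (c) [kg·m²·s⁻²] / [s·A] = kg·m²·s⁻³·A⁻¹
  (d) [kg·m·s⁻²] / [s·A] = kg·m·s⁻³·A⁻¹
  (e) [electric field strength] = kg·m·s⁻³·A⁻¹
All reduce to kg·m·s⁻³·A⁻¹ except (c), which is kg·m²·s⁻³·A⁻¹.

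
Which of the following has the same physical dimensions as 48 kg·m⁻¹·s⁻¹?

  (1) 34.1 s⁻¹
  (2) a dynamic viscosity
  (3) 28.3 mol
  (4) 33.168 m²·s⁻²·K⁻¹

(2)

Reference: kg·m⁻¹·s⁻¹.
Each option:
  (1) s⁻¹
  (2) [dynamic viscosity] = kg·m⁻¹·s⁻¹  ← same
  (3) mol
  (4) m²·s⁻²·K⁻¹
Only (2) matches kg·m⁻¹·s⁻¹.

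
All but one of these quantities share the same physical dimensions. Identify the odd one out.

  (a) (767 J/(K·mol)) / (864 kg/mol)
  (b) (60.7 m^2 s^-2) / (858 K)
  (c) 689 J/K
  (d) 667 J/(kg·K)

Reduce each to base SI dimensions:
  (a) [kg·m²·s⁻²·K⁻¹·mol⁻¹] / [kg·mol⁻¹] = m²·s⁻²·K⁻¹
  (b) [m²·s⁻²] / [K] = m²·s⁻²·K⁻¹
  (c) J·K⁻¹ = N·m·K⁻¹ = kg·m²·s⁻²·K⁻¹
  (d) J·kg⁻¹·K⁻¹ = N·m·kg⁻¹·K⁻¹ = m²·s⁻²·K⁻¹
All reduce to m²·s⁻²·K⁻¹ except (c), which is kg·m²·s⁻²·K⁻¹.

(c)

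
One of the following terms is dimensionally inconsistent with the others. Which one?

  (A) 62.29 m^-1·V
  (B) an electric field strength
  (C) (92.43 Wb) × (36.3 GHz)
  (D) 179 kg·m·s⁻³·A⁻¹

In SI base units:
  (A) V·m⁻¹ = J·C⁻¹·m⁻¹ = kg·m·s⁻³·A⁻¹
  (B) [electric field strength] = kg·m·s⁻³·A⁻¹
  (C) [kg·m²·s⁻²·A⁻¹] · [s⁻¹] = kg·m²·s⁻³·A⁻¹
  (D) kg·m·s⁻³·A⁻¹
All reduce to kg·m·s⁻³·A⁻¹ except (C), which is kg·m²·s⁻³·A⁻¹.

(C)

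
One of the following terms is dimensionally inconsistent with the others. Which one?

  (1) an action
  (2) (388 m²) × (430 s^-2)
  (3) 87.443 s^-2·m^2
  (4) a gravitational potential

(1)

Work out the base dimensions of each:
  (1) [action] = kg·m²·s⁻¹
  (2) [m²] · [s⁻²] = m²·s⁻²
  (3) m²·s⁻²
  (4) [gravitational potential] = m²·s⁻²
All reduce to m²·s⁻² except (1), which is kg·m²·s⁻¹.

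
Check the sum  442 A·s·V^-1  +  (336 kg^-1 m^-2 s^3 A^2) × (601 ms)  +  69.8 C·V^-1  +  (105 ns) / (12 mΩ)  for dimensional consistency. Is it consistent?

Yes

Expand each in SI base units:
  442 A·s·V^-1:  A·s·V⁻¹ = A·s·(J·C⁻¹)⁻¹ = kg⁻¹·m⁻²·s⁴·A²
  (336 kg^-1 m^-2 s^3 A^2) × (601 ms):  [kg⁻¹·m⁻²·s³·A²] · [s] = kg⁻¹·m⁻²·s⁴·A²
  69.8 C·V^-1:  C·V⁻¹ = s·A·(J·C⁻¹)⁻¹ = kg⁻¹·m⁻²·s⁴·A²
  (105 ns) / (12 mΩ):  [s] / [kg·m²·s⁻³·A⁻²] = kg⁻¹·m⁻²·s⁴·A²
Every term reduces to kg⁻¹·m⁻²·s⁴·A².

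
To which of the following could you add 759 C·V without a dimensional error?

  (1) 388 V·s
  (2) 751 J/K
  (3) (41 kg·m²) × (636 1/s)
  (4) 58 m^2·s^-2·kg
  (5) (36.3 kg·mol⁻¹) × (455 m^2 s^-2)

(4)

Reference: C·V = s·A·J·C⁻¹ = kg·m²·s⁻².
Each option:
  (1) V·s = J·C⁻¹·s = kg·m²·s⁻²·A⁻¹
  (2) J·K⁻¹ = N·m·K⁻¹ = kg·m²·s⁻²·K⁻¹
  (3) [kg·m²] · [s⁻¹] = kg·m²·s⁻¹
  (4) kg·m²·s⁻²  ← same
  (5) [kg·mol⁻¹] · [m²·s⁻²] = kg·m²·s⁻²·mol⁻¹
Only (4) matches kg·m²·s⁻².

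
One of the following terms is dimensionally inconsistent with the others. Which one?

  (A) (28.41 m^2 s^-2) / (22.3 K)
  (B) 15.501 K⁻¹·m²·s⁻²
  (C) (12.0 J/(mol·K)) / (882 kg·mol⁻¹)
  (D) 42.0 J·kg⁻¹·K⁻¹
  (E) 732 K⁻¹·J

Dimensions:
  (A) [m²·s⁻²] / [K] = m²·s⁻²·K⁻¹
  (B) m²·s⁻²·K⁻¹
  (C) [kg·m²·s⁻²·K⁻¹·mol⁻¹] / [kg·mol⁻¹] = m²·s⁻²·K⁻¹
  (D) J·kg⁻¹·K⁻¹ = N·m·kg⁻¹·K⁻¹ = m²·s⁻²·K⁻¹
  (E) J·K⁻¹ = N·m·K⁻¹ = kg·m²·s⁻²·K⁻¹
All reduce to m²·s⁻²·K⁻¹ except (E), which is kg·m²·s⁻²·K⁻¹.

(E)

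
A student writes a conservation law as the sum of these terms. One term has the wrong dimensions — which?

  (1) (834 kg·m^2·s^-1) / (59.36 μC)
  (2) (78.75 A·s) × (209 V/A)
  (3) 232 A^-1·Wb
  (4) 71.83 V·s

Dimensions:
  (1) [kg·m²·s⁻¹] / [s·A] = kg·m²·s⁻²·A⁻¹
  (2) [s·A] · [kg·m²·s⁻³·A⁻²] = kg·m²·s⁻²·A⁻¹
  (3) Wb·A⁻¹ = V·s·A⁻¹ = kg·m²·s⁻²·A⁻²
  (4) V·s = J·C⁻¹·s = kg·m²·s⁻²·A⁻¹
All reduce to kg·m²·s⁻²·A⁻¹ except (3), which is kg·m²·s⁻²·A⁻².

(3)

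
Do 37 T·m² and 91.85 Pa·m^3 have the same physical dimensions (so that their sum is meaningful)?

No

In SI base units:
  37 T·m²:  T·m² = Wb·m⁻²·m² = kg·m²·s⁻²·A⁻¹
  91.85 Pa·m^3:  Pa·m³ = N·m⁻²·m³ = kg·m²·s⁻²
kg·m²·s⁻²·A⁻¹ ≠ kg·m²·s⁻², so they cannot be added.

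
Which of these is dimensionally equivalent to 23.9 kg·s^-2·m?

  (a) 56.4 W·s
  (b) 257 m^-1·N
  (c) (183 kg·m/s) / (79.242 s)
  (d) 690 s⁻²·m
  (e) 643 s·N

Reference: kg·m·s⁻².
Each option:
  (a) W·s = J·s⁻¹·s = kg·m²·s⁻²
  (b) N·m⁻¹ = kg·m·s⁻²·m⁻¹ = kg·s⁻²
  (c) [kg·m·s⁻¹] / [s] = kg·m·s⁻²  ← same
  (d) m·s⁻²
  (e) N·s = kg·m·s⁻²·s = kg·m·s⁻¹
Only (c) matches kg·m·s⁻².

(c)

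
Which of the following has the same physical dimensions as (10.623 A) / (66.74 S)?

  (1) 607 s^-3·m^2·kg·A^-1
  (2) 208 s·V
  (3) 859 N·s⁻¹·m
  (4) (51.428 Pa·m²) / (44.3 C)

Reference: [A] / [kg⁻¹·m⁻²·s³·A²] = kg·m²·s⁻³·A⁻¹.
Each option:
  (1) kg·m²·s⁻³·A⁻¹  ← same
  (2) V·s = J·C⁻¹·s = kg·m²·s⁻²·A⁻¹
  (3) N·m·s⁻¹ = kg·m·s⁻²·m·s⁻¹ = kg·m²·s⁻³
  (4) [kg·m·s⁻²] / [s·A] = kg·m·s⁻³·A⁻¹
Only (1) matches kg·m²·s⁻³·A⁻¹.

(1)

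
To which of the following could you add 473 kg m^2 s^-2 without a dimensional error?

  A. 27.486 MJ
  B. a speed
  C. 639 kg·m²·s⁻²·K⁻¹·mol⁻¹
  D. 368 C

A.

Reference: kg·m²·s⁻².
Each option:
  A. J = N·m = kg·m²·s⁻²  ← same
  B. [speed] = m·s⁻¹
  C. kg·m²·s⁻²·K⁻¹·mol⁻¹
  D. C = s·A
Only A. matches kg·m²·s⁻².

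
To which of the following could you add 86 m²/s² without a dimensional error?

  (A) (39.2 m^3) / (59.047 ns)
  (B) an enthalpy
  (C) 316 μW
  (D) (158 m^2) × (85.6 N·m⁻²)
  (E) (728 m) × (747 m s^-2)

Reference: m²·s⁻².
Each option:
  (A) [m³] / [s] = m³·s⁻¹
  (B) [enthalpy] = kg·m²·s⁻²
  (C) W = J·s⁻¹ = kg·m²·s⁻³
  (D) [m²] · [kg·m⁻¹·s⁻²] = kg·m·s⁻²
  (E) [m] · [m·s⁻²] = m²·s⁻²  ← same
Only (E) matches m²·s⁻².

(E)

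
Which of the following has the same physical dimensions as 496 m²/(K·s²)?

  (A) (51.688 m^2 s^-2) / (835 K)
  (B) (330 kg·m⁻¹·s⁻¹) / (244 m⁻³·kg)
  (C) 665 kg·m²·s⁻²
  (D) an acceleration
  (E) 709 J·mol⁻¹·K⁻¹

(A)

Reference: m²·s⁻²·K⁻¹.
Each option:
  (A) [m²·s⁻²] / [K] = m²·s⁻²·K⁻¹  ← same
  (B) [kg·m⁻¹·s⁻¹] / [kg·m⁻³] = m²·s⁻¹
  (C) kg·m²·s⁻²
  (D) [acceleration] = m·s⁻²
  (E) J·mol⁻¹·K⁻¹ = N·m·mol⁻¹·K⁻¹ = kg·m²·s⁻²·K⁻¹·mol⁻¹
Only (A) matches m²·s⁻²·K⁻¹.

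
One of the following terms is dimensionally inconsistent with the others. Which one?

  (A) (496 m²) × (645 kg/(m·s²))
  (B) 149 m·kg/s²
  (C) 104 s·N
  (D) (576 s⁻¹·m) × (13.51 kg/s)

(C)

In SI base units:
  (A) [m²] · [kg·m⁻¹·s⁻²] = kg·m·s⁻²
  (B) kg·m·s⁻²
  (C) N·s = kg·m·s⁻²·s = kg·m·s⁻¹
  (D) [m·s⁻¹] · [kg·s⁻¹] = kg·m·s⁻²
All reduce to kg·m·s⁻² except (C), which is kg·m·s⁻¹.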